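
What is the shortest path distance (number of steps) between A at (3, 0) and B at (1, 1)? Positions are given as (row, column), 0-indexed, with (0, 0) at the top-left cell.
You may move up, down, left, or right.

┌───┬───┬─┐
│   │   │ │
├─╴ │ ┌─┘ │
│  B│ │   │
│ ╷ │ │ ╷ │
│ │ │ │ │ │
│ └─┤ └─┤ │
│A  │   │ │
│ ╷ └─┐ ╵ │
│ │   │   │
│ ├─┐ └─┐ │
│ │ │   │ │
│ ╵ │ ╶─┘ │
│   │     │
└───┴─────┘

Finding path from (3, 0) to (1, 1):
Path: (3,0) → (2,0) → (1,0) → (1,1)
Distance: 3 steps

Solution:

┌───┬───┬─┐
│   │   │ │
├─╴ │ ┌─┘ │
│↱ B│ │   │
│ ╷ │ │ ╷ │
│↑│ │ │ │ │
│ └─┤ └─┤ │
│A  │   │ │
│ ╷ └─┐ ╵ │
│ │   │   │
│ ├─┐ └─┐ │
│ │ │   │ │
│ ╵ │ ╶─┘ │
│   │     │
└───┴─────┘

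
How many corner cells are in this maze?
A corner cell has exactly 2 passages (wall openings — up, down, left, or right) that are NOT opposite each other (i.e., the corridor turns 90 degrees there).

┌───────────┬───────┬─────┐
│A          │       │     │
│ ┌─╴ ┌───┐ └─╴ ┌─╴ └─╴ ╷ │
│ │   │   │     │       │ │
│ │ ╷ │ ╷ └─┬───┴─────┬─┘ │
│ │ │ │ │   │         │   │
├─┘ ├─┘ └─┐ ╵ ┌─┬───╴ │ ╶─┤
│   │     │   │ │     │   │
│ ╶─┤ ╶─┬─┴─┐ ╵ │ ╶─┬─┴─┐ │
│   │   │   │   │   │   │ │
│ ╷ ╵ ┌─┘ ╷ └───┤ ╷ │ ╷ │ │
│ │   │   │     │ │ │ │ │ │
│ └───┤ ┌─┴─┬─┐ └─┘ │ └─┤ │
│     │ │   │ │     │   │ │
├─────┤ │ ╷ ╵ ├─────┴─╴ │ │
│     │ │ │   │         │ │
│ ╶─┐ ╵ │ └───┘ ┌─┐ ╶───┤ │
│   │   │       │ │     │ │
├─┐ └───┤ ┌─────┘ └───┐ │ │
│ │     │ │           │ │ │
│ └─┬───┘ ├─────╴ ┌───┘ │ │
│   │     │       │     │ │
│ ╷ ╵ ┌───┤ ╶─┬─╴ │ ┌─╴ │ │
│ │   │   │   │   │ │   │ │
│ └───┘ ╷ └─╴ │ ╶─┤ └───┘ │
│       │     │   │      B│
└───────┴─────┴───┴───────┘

Counting corner cells (2 non-opposite passages):
Total corners: 80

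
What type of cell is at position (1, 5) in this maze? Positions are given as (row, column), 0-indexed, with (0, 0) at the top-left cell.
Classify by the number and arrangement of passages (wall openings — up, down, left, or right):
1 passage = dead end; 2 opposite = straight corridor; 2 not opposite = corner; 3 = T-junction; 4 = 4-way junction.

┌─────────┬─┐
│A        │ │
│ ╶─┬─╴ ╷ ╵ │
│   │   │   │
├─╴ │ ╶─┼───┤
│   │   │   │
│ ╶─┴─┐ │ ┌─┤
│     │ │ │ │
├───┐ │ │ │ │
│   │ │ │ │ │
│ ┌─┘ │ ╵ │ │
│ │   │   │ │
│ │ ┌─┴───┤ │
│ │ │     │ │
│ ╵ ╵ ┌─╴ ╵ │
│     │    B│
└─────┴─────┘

Checking cell at (1, 5):
Number of passages: 2
Cell type: corner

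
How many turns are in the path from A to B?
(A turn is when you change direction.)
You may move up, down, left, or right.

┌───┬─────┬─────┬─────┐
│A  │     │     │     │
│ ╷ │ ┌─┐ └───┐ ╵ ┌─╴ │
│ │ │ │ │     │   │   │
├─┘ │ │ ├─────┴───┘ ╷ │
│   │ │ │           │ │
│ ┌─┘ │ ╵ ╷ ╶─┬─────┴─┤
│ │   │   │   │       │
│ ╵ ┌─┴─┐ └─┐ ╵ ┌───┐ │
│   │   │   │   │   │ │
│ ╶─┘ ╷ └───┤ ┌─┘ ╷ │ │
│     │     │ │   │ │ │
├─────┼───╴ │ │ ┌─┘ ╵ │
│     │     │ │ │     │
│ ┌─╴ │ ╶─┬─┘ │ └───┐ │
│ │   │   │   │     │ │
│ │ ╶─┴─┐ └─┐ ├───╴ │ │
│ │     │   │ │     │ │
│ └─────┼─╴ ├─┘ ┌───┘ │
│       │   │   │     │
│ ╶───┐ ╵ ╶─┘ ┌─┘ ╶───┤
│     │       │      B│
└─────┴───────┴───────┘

Directions: right, down, down, left, down, down, down, right, right, up, right, down, right, right, down, left, left, down, right, down, right, down, left, down, right, right, up, right, up, right, right, up, left, left, up, up, right, up, right, down, down, right, down, down, down, left, left, down, right, right
Number of turns: 34

Solution:

┌───┬─────┬─────┬─────┐
│A ↓│     │     │     │
│ ╷ │ ┌─┐ └───┐ ╵ ┌─╴ │
│ │↓│ │ │     │   │   │
├─┘ │ │ ├─────┴───┘ ╷ │
│↓ ↲│ │ │           │ │
│ ┌─┘ │ ╵ ╷ ╶─┬─────┴─┤
│↓│   │   │   │       │
│ ╵ ┌─┴─┐ └─┐ ╵ ┌───┐ │
│↓  │↱ ↓│   │   │↱ ↓│ │
│ ╶─┘ ╷ └───┤ ┌─┘ ╷ │ │
│↳ → ↑│↳ → ↓│ │↱ ↑│↓│ │
├─────┼───╴ │ │ ┌─┘ ╵ │
│     │↓ ← ↲│ │↑│  ↳ ↓│
│ ┌─╴ │ ╶─┬─┘ │ └───┐ │
│ │   │↳ ↓│   │↑ ← ↰│↓│
│ │ ╶─┴─┐ └─┐ ├───╴ │ │
│ │     │↳ ↓│ │↱ → ↑│↓│
│ └─────┼─╴ ├─┘ ┌───┘ │
│       │↓ ↲│↱ ↑│↓ ← ↲│
│ ╶───┐ ╵ ╶─┘ ┌─┘ ╶───┤
│     │  ↳ → ↑│  ↳ → B│
└─────┴───────┴───────┘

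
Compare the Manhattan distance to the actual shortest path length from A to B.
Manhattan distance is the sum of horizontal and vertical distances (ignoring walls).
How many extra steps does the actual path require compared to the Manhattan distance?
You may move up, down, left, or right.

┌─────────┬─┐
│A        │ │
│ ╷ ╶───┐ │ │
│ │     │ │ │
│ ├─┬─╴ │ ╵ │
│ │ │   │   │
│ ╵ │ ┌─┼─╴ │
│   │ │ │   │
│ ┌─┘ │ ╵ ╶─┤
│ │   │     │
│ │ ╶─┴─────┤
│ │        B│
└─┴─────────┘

Manhattan distance: |5 - 0| + |5 - 0| = 10
Actual path length: 14
Extra steps: 14 - 10 = 4

Solution:

┌─────────┬─┐
│A ↓      │ │
│ ╷ ╶───┐ │ │
│ │↳ → ↓│ │ │
│ ├─┬─╴ │ ╵ │
│ │ │↓ ↲│   │
│ ╵ │ ┌─┼─╴ │
│   │↓│ │   │
│ ┌─┘ │ ╵ ╶─┤
│ │↓ ↲│     │
│ │ ╶─┴─────┤
│ │↳ → → → B│
└─┴─────────┘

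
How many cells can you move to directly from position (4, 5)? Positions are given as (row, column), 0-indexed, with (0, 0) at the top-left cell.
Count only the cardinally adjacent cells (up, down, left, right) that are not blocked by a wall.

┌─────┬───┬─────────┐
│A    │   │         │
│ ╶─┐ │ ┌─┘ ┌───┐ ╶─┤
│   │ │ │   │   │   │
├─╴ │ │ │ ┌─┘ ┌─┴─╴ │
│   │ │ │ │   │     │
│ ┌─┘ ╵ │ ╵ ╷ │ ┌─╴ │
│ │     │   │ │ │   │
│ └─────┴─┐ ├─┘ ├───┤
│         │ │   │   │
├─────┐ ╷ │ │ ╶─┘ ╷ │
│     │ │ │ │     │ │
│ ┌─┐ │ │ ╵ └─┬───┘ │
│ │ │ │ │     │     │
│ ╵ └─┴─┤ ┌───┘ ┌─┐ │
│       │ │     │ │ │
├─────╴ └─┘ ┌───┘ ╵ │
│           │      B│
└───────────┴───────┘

Checking passable neighbors of (4, 5):
Neighbors: (3, 5), (5, 5)
Count: 2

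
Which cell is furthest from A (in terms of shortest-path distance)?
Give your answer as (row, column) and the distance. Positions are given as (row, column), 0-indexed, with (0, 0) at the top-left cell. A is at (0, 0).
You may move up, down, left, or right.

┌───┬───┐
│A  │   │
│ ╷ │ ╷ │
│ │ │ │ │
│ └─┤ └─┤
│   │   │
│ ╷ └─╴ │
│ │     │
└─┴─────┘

Computing BFS distances from A to all cells:
Furthest cell: (1, 3)
Distance: 12 steps

Path from A to the furthest cell:

┌───┬───┐
│A  │↱ ↓│
│ ╷ │ ╷ │
│↓│ │↑│B│
│ └─┤ └─┤
│↳ ↓│↑ ↰│
│ ╷ └─╴ │
│ │↳ → ↑│
└─┴─────┘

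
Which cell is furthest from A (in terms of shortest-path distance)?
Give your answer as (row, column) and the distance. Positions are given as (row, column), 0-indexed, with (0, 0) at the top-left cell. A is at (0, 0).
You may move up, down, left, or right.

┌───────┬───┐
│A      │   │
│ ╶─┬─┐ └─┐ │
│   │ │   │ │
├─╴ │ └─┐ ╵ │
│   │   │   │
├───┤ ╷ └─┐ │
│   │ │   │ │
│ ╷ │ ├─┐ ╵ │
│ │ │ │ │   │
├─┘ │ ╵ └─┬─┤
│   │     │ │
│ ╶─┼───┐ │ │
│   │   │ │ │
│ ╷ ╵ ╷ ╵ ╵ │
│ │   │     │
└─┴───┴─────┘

Computing BFS distances from A to all cells:
Furthest cell: (4, 0)
Distance: 34 steps

Path from A to the furthest cell:

┌───────┬───┐
│A → → ↓│   │
│ ╶─┬─┐ └─┐ │
│   │ │↳ ↓│ │
├─╴ │ └─┐ ╵ │
│   │↓ ↰│↳ ↓│
├───┤ ╷ └─┐ │
│↓ ↰│↓│↑ ↰│↓│
│ ╷ │ ├─┐ ╵ │
│B│↑│↓│ │↑ ↲│
├─┘ │ ╵ └─┬─┤
│↱ ↑│↳ → ↓│ │
│ ╶─┼───┐ │ │
│↑ ↰│↓ ↰│↓│ │
│ ╷ ╵ ╷ ╵ ╵ │
│ │↑ ↲│↑ ↲  │
└─┴───┴─────┘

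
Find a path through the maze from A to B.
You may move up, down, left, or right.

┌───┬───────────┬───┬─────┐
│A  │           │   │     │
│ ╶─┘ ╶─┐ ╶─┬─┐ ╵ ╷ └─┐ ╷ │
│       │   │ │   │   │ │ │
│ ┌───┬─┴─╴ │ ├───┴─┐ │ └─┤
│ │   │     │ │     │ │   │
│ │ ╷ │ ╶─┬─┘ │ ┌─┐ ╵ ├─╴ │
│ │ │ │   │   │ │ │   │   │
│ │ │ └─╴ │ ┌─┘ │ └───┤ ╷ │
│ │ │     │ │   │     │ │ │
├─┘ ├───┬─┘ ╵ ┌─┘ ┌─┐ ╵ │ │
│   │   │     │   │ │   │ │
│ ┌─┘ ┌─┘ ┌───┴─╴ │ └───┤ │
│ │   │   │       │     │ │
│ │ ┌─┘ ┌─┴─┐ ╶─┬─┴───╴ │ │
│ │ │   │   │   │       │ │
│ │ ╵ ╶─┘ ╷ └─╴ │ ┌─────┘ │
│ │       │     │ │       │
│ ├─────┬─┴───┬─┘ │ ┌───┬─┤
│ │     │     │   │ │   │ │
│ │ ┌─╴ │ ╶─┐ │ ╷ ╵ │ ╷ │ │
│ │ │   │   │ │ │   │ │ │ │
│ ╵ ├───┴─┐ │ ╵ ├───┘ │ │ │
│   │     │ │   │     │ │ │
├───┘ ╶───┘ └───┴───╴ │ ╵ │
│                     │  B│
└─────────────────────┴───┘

Finding the shortest path through the maze:
Path length: 90 steps
Directions: down → right → right → up → right → right → right → right → right → down → right → up → right → down → right → down → down → left → up → left → left → down → down → left → down → left → left → down → left → down → left → down → right → right → up → right → down → right → right → up → left → up → right → right → up → up → right → right → down → right → up → up → right → down → down → down → down → down → left → left → left → down → down → left → up → left → down → down → left → up → up → left → left → down → right → down → down → right → right → right → right → right → up → up → up → right → down → down → down → right

Solution:

┌───┬───────────┬───┬─────┐
│A  │↱ → → → → ↓│↱ ↓│     │
│ ╶─┘ ╶─┐ ╶─┬─┐ ╵ ╷ └─┐ ╷ │
│↳ → ↑  │   │ │↳ ↑│↳ ↓│ │ │
│ ┌───┬─┴─╴ │ ├───┴─┐ │ └─┤
│ │   │     │ │↓ ← ↰│↓│   │
│ │ ╷ │ ╶─┬─┘ │ ┌─┐ ╵ ├─╴ │
│ │ │ │   │   │↓│ │↑ ↲│↱ ↓│
│ │ │ └─╴ │ ┌─┘ │ └───┤ ╷ │
│ │ │     │ │↓ ↲│↱ → ↓│↑│↓│
├─┘ ├───┬─┘ ╵ ┌─┘ ┌─┐ ╵ │ │
│   │   │↓ ← ↲│  ↑│ │↳ ↑│↓│
│ ┌─┘ ┌─┘ ┌───┴─╴ │ └───┤ │
│ │   │↓ ↲│  ↱ → ↑│     │↓│
│ │ ┌─┘ ┌─┴─┐ ╶─┬─┴───╴ │ │
│ │ │↓ ↲│↱ ↓│↑ ↰│       │↓│
│ │ ╵ ╶─┘ ╷ └─╴ │ ┌─────┘ │
│ │  ↳ → ↑│↳ → ↑│ │↓ ← ← ↲│
│ ├─────┬─┴───┬─┘ │ ┌───┬─┤
│ │     │↓ ← ↰│↓ ↰│↓│↱ ↓│ │
│ │ ┌─╴ │ ╶─┐ │ ╷ ╵ │ ╷ │ │
│ │ │   │↳ ↓│↑│↓│↑ ↲│↑│↓│ │
│ ╵ ├───┴─┐ │ ╵ ├───┘ │ │ │
│   │     │↓│↑ ↲│    ↑│↓│ │
├───┘ ╶───┘ └───┴───╴ │ ╵ │
│          ↳ → → → → ↑│↳ B│
└─────────────────────┴───┘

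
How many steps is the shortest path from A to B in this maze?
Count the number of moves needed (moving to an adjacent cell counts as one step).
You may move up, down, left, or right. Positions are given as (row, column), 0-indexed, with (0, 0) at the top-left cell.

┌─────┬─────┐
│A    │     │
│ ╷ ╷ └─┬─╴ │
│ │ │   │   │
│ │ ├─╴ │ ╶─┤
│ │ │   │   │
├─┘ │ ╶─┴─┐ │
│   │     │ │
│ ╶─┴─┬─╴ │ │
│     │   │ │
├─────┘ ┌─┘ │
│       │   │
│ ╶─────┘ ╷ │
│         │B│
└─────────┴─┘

Using BFS to find shortest path:
Start: (0, 0), End: (6, 5)
Path found:
(0,0) → (0,1) → (0,2) → (1,2) → (1,3) → (2,3) → (2,2) → (3,2) → (3,3) → (3,4) → (4,4) → (4,3) → (5,3) → (5,2) → (5,1) → (5,0) → (6,0) → (6,1) → (6,2) → (6,3) → (6,4) → (5,4) → (5,5) → (6,5)
Number of steps: 23

Solution:

┌─────┬─────┐
│A → ↓│     │
│ ╷ ╷ └─┬─╴ │
│ │ │↳ ↓│   │
│ │ ├─╴ │ ╶─┤
│ │ │↓ ↲│   │
├─┘ │ ╶─┴─┐ │
│   │↳ → ↓│ │
│ ╶─┴─┬─╴ │ │
│     │↓ ↲│ │
├─────┘ ┌─┘ │
│↓ ← ← ↲│↱ ↓│
│ ╶─────┘ ╷ │
│↳ → → → ↑│B│
└─────────┴─┘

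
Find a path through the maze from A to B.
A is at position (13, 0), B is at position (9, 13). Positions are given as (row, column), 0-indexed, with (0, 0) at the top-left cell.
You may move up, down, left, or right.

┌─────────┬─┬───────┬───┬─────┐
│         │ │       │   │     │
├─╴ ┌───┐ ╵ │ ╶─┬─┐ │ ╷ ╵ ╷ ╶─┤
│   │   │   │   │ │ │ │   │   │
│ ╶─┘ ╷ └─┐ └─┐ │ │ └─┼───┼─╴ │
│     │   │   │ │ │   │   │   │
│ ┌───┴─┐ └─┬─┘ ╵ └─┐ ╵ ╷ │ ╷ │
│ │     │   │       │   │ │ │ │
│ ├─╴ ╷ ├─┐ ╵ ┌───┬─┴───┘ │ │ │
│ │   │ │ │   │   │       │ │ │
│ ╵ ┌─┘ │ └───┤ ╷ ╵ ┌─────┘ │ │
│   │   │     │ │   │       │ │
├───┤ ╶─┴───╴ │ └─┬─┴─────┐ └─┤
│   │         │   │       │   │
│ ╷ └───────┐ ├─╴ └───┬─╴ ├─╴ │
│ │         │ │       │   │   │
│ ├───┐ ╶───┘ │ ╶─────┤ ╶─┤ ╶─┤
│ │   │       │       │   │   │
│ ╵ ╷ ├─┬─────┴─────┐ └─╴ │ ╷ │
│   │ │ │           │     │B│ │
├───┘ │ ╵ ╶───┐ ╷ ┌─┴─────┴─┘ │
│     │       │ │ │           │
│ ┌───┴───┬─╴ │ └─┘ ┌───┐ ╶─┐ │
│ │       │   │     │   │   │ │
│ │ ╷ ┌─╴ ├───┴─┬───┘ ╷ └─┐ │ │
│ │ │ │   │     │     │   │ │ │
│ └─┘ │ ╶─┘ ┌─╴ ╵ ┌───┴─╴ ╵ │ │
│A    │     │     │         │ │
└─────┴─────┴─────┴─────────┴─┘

Finding the shortest path from (13, 0) to (9, 13):
Path length: 35 steps
Directions: right → right → up → up → right → right → down → left → down → right → right → up → right → right → down → right → up → right → right → up → right → down → right → down → right → up → up → left → up → right → right → up → up → left → down

Solution:

┌─────────┬─┬───────┬───┬─────┐
│         │ │       │   │     │
├─╴ ┌───┐ ╵ │ ╶─┬─┐ │ ╷ ╵ ╷ ╶─┤
│   │   │   │   │ │ │ │   │   │
│ ╶─┘ ╷ └─┐ └─┐ │ │ └─┼───┼─╴ │
│     │   │   │ │ │   │   │   │
│ ┌───┴─┐ └─┬─┘ ╵ └─┐ ╵ ╷ │ ╷ │
│ │     │   │       │   │ │ │ │
│ ├─╴ ╷ ├─┐ ╵ ┌───┬─┴───┘ │ │ │
│ │   │ │ │   │   │       │ │ │
│ ╵ ┌─┘ │ └───┤ ╷ ╵ ┌─────┘ │ │
│   │   │     │ │   │       │ │
├───┤ ╶─┴───╴ │ └─┬─┴─────┐ └─┤
│   │         │   │       │   │
│ ╷ └───────┐ ├─╴ └───┬─╴ ├─╴ │
│ │         │ │       │   │   │
│ ├───┐ ╶───┘ │ ╶─────┤ ╶─┤ ╶─┤
│ │   │       │       │   │↓ ↰│
│ ╵ ╷ ├─┬─────┴─────┐ └─╴ │ ╷ │
│   │ │ │           │     │B│↑│
├───┘ │ ╵ ╶───┐ ╷ ┌─┴─────┴─┘ │
│     │       │ │ │      ↱ → ↑│
│ ┌───┴───┬─╴ │ └─┘ ┌───┐ ╶─┐ │
│ │  ↱ → ↓│   │     │↱ ↓│↑ ↰│ │
│ │ ╷ ┌─╴ ├───┴─┬───┘ ╷ └─┐ │ │
│ │ │↑│↓ ↲│↱ → ↓│↱ → ↑│↳ ↓│↑│ │
│ └─┘ │ ╶─┘ ┌─╴ ╵ ┌───┴─╴ ╵ │ │
│A → ↑│↳ → ↑│  ↳ ↑│      ↳ ↑│ │
└─────┴─────┴─────┴─────────┴─┘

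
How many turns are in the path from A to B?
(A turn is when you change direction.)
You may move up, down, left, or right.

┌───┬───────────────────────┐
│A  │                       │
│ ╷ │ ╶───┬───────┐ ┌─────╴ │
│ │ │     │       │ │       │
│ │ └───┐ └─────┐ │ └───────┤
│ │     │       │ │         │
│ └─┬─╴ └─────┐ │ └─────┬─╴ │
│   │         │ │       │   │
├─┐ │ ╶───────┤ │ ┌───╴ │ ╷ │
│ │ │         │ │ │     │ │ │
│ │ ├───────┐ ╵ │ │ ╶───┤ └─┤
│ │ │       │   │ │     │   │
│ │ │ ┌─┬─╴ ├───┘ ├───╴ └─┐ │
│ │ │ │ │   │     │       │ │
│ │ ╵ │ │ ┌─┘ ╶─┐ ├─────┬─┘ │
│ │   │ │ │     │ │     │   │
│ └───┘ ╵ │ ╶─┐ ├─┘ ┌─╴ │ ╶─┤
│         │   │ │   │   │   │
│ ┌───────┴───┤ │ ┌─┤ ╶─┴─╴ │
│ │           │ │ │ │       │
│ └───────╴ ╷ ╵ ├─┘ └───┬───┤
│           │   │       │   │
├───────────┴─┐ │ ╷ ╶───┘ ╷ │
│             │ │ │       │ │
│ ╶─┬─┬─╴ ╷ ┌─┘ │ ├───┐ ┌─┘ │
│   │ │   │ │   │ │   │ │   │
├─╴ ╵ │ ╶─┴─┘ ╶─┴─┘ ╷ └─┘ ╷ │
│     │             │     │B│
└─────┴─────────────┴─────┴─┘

Directions: down, down, down, right, down, down, down, down, right, up, up, right, right, right, down, left, down, down, left, left, left, left, down, down, right, right, right, right, right, up, right, down, right, down, down, left, down, right, right, right, up, right, down, right, right, up, right, down
Number of turns: 26

Solution:

┌───┬───────────────────────┐
│A  │                       │
│ ╷ │ ╶───┬───────┐ ┌─────╴ │
│↓│ │     │       │ │       │
│ │ └───┐ └─────┐ │ └───────┤
│↓│     │       │ │         │
│ └─┬─╴ └─────┐ │ └─────┬─╴ │
│↳ ↓│         │ │       │   │
├─┐ │ ╶───────┤ │ ┌───╴ │ ╷ │
│ │↓│         │ │ │     │ │ │
│ │ ├───────┐ ╵ │ │ ╶───┤ └─┤
│ │↓│↱ → → ↓│   │ │     │   │
│ │ │ ┌─┬─╴ ├───┘ ├───╴ └─┐ │
│ │↓│↑│ │↓ ↲│     │       │ │
│ │ ╵ │ │ ┌─┘ ╶─┐ ├─────┬─┘ │
│ │↳ ↑│ │↓│     │ │     │   │
│ └───┘ ╵ │ ╶─┐ ├─┘ ┌─╴ │ ╶─┤
│↓ ← ← ← ↲│   │ │   │   │   │
│ ┌───────┴───┤ │ ┌─┤ ╶─┴─╴ │
│↓│        ↱ ↓│ │ │ │       │
│ └───────╴ ╷ ╵ ├─┘ └───┬───┤
│↳ → → → → ↑│↳ ↓│       │   │
├───────────┴─┐ │ ╷ ╶───┘ ╷ │
│             │↓│ │       │ │
│ ╶─┬─┬─╴ ╷ ┌─┘ │ ├───┐ ┌─┘ │
│   │ │   │ │↓ ↲│ │↱ ↓│ │↱ ↓│
├─╴ ╵ │ ╶─┴─┘ ╶─┴─┘ ╷ └─┘ ╷ │
│     │      ↳ → → ↑│↳ → ↑│B│
└─────┴─────────────┴─────┴─┘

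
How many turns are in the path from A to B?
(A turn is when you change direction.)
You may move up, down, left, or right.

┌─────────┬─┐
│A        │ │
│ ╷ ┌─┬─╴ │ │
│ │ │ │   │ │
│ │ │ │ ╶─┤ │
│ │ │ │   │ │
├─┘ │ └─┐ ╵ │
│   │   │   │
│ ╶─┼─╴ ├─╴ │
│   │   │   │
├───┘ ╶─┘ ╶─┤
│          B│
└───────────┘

Directions: right, right, right, right, down, left, down, right, down, right, down, left, down, right
Number of turns: 10

Solution:

┌─────────┬─┐
│A → → → ↓│ │
│ ╷ ┌─┬─╴ │ │
│ │ │ │↓ ↲│ │
│ │ │ │ ╶─┤ │
│ │ │ │↳ ↓│ │
├─┘ │ └─┐ ╵ │
│   │   │↳ ↓│
│ ╶─┼─╴ ├─╴ │
│   │   │↓ ↲│
├───┘ ╶─┘ ╶─┤
│        ↳ B│
└───────────┘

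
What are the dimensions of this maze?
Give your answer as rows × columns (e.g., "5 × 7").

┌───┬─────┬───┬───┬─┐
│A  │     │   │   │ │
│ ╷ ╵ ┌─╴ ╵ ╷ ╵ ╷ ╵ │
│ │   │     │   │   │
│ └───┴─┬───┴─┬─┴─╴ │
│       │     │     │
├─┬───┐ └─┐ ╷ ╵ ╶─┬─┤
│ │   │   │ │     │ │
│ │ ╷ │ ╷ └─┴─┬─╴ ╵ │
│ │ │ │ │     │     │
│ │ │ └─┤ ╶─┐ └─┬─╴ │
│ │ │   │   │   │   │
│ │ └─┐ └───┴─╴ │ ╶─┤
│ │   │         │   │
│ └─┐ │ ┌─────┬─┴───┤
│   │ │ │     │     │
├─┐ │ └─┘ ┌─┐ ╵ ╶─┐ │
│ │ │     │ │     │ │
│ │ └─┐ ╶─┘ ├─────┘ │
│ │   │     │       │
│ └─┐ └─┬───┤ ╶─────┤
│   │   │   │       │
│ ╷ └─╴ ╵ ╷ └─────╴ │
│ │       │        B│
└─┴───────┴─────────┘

Counting the maze dimensions:
Rows (vertical): 12
Columns (horizontal): 10
Dimensions: 12 × 10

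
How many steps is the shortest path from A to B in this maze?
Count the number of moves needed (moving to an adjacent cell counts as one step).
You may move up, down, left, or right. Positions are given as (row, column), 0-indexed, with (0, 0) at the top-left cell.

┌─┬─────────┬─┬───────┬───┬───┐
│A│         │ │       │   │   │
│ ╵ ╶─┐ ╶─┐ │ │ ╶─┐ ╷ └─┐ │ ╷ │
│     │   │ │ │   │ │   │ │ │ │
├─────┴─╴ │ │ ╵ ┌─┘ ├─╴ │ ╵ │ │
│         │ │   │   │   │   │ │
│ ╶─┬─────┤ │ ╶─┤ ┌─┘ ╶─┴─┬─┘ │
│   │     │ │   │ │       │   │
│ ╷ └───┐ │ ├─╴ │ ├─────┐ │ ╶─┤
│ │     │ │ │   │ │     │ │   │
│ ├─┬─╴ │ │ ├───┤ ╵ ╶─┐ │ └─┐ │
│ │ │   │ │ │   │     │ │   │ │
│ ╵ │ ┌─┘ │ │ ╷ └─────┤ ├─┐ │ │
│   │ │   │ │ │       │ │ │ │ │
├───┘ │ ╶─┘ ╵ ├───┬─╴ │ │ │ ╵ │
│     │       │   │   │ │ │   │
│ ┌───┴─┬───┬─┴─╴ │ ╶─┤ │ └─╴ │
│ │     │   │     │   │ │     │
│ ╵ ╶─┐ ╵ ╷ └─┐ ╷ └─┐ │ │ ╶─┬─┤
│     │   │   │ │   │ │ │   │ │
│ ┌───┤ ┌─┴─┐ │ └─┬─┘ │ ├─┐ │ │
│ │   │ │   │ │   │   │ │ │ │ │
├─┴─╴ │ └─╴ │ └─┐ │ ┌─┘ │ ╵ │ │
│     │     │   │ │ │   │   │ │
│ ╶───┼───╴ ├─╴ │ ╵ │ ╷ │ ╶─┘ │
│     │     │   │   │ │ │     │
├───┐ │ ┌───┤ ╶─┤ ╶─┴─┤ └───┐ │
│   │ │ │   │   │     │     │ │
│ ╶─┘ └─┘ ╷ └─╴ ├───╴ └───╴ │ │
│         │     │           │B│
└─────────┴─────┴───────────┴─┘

Using BFS to find shortest path:
Start: (0, 0), End: (14, 14)
Path found:
(0,0) → (1,0) → (1,1) → (0,1) → (0,2) → (0,3) → (0,4) → (0,5) → (1,5) → (2,5) → (3,5) → (4,5) → (5,5) → (6,5) → (7,5) → (7,6) → (6,6) → (5,6) → (5,7) → (6,7) → (6,8) → (6,9) → (6,10) → (7,10) → (7,9) → (8,9) → (8,10) → (9,10) → (10,10) → (10,9) → (11,9) → (12,9) → (12,8) → (13,8) → (13,9) → (13,10) → (14,10) → (14,11) → (14,12) → (14,13) → (13,13) → (13,12) → (13,11) → (12,11) → (11,11) → (10,11) → (9,11) → (8,11) → (7,11) → (6,11) → (5,11) → (4,11) → (4,10) → (4,9) → (5,9) → (5,8) → (4,8) → (3,8) → (2,8) → (2,9) → (1,9) → (0,9) → (0,10) → (1,10) → (1,11) → (2,11) → (2,10) → (3,10) → (3,11) → (3,12) → (4,12) → (5,12) → (5,13) → (6,13) → (7,13) → (7,14) → (8,14) → (8,13) → (8,12) → (9,12) → (9,13) → (10,13) → (11,13) → (11,12) → (12,12) → (12,13) → (12,14) → (13,14) → (14,14)
Number of steps: 88

Solution:

┌─┬─────────┬─┬───────┬───┬───┐
│A│↱ → → → ↓│ │    ↱ ↓│   │   │
│ ╵ ╶─┐ ╶─┐ │ │ ╶─┐ ╷ └─┐ │ ╷ │
│↳ ↑  │   │↓│ │   │↑│↳ ↓│ │ │ │
├─────┴─╴ │ │ ╵ ┌─┘ ├─╴ │ ╵ │ │
│         │↓│   │↱ ↑│↓ ↲│   │ │
│ ╶─┬─────┤ │ ╶─┤ ┌─┘ ╶─┴─┬─┘ │
│   │     │↓│   │↑│  ↳ → ↓│   │
│ ╷ └───┐ │ ├─╴ │ ├─────┐ │ ╶─┤
│ │     │ │↓│   │↑│↓ ← ↰│↓│   │
│ ├─┬─╴ │ │ ├───┤ ╵ ╶─┐ │ └─┐ │
│ │ │   │ │↓│↱ ↓│↑ ↲  │↑│↳ ↓│ │
│ ╵ │ ┌─┘ │ │ ╷ └─────┤ ├─┐ │ │
│   │ │   │↓│↑│↳ → → ↓│↑│ │↓│ │
├───┘ │ ╶─┘ ╵ ├───┬─╴ │ │ │ ╵ │
│     │    ↳ ↑│   │↓ ↲│↑│ │↳ ↓│
│ ┌───┴─┬───┬─┴─╴ │ ╶─┤ │ └─╴ │
│ │     │   │     │↳ ↓│↑│↓ ← ↲│
│ ╵ ╶─┐ ╵ ╷ └─┐ ╷ └─┐ │ │ ╶─┬─┤
│     │   │   │ │   │↓│↑│↳ ↓│ │
│ ┌───┤ ┌─┴─┐ │ └─┬─┘ │ ├─┐ │ │
│ │   │ │   │ │   │↓ ↲│↑│ │↓│ │
├─┴─╴ │ └─╴ │ └─┐ │ ┌─┘ │ ╵ │ │
│     │     │   │ │↓│  ↑│↓ ↲│ │
│ ╶───┼───╴ ├─╴ │ ╵ │ ╷ │ ╶─┘ │
│     │     │   │↓ ↲│ │↑│↳ → ↓│
├───┐ │ ┌───┤ ╶─┤ ╶─┴─┤ └───┐ │
│   │ │ │   │   │↳ → ↓│↑ ← ↰│↓│
│ ╶─┘ └─┘ ╷ └─╴ ├───╴ └───╴ │ │
│         │     │    ↳ → → ↑│B│
└─────────┴─────┴───────────┴─┘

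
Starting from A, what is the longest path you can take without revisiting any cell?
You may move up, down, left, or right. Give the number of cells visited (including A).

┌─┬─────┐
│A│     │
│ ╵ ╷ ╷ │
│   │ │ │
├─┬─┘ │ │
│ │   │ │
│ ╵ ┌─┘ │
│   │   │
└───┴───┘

Finding longest simple path using DFS:
Start: (0, 0)
Longest path visits 11 cells
Path: A → down → right → up → right → down → down → left → down → left → up

Solution:

┌─┬─────┐
│A│↱ ↓  │
│ ╵ ╷ ╷ │
│↳ ↑│↓│ │
├─┬─┘ │ │
│B│↓ ↲│ │
│ ╵ ┌─┘ │
│↑ ↲│   │
└───┴───┘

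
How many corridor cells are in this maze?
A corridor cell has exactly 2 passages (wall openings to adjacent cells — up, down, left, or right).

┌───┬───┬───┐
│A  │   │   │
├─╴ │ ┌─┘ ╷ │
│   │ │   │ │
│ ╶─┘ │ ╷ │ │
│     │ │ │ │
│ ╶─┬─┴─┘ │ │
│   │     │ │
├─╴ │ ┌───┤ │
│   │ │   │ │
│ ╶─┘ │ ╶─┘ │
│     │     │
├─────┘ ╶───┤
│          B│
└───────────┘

Counting cells with exactly 2 passages:
Total corridor cells: 32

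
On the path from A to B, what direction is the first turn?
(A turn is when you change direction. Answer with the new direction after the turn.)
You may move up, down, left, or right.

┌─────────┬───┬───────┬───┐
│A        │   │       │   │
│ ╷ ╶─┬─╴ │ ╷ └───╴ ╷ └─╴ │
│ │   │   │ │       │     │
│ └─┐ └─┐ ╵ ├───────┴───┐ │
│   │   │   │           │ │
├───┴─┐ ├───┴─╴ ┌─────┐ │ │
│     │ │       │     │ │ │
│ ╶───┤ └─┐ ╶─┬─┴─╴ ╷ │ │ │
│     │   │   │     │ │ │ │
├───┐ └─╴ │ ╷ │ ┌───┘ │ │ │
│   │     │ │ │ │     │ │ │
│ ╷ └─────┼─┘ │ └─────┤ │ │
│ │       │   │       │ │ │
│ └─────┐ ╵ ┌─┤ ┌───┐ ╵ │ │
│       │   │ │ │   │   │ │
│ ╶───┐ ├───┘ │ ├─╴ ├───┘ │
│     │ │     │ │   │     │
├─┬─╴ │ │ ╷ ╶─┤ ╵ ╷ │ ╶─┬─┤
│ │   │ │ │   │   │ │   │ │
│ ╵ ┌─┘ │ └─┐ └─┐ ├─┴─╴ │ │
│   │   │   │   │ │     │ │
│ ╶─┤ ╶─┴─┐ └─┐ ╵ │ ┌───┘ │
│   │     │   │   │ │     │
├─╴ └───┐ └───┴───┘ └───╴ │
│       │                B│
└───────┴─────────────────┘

Directions: right, right, right, right, down, down, right, up, up, right, down, right, right, right, up, right, down, right, right, down, down, down, down, down, down, down, left, left, down, right, down, left, left, down, down, right, right, right
First turn direction: down

Solution:

┌─────────┬───┬───────┬───┐
│A → → → ↓│↱ ↓│    ↱ ↓│   │
│ ╷ ╶─┬─╴ │ ╷ └───╴ ╷ └─╴ │
│ │   │  ↓│↑│↳ → → ↑│↳ → ↓│
│ └─┐ └─┐ ╵ ├───────┴───┐ │
│   │   │↳ ↑│           │↓│
├───┴─┐ ├───┴─╴ ┌─────┐ │ │
│     │ │       │     │ │↓│
│ ╶───┤ └─┐ ╶─┬─┴─╴ ╷ │ │ │
│     │   │   │     │ │ │↓│
├───┐ └─╴ │ ╷ │ ┌───┘ │ │ │
│   │     │ │ │ │     │ │↓│
│ ╷ └─────┼─┘ │ └─────┤ │ │
│ │       │   │       │ │↓│
│ └─────┐ ╵ ┌─┤ ┌───┐ ╵ │ │
│       │   │ │ │   │   │↓│
│ ╶───┐ ├───┘ │ ├─╴ ├───┘ │
│     │ │     │ │   │↓ ← ↲│
├─┬─╴ │ │ ╷ ╶─┤ ╵ ╷ │ ╶─┬─┤
│ │   │ │ │   │   │ │↳ ↓│ │
│ ╵ ┌─┘ │ └─┐ └─┐ ├─┴─╴ │ │
│   │   │   │   │ │↓ ← ↲│ │
│ ╶─┤ ╶─┴─┐ └─┐ ╵ │ ┌───┘ │
│   │     │   │   │↓│     │
├─╴ └───┐ └───┴───┘ └───╴ │
│       │          ↳ → → B│
└───────┴─────────────────┘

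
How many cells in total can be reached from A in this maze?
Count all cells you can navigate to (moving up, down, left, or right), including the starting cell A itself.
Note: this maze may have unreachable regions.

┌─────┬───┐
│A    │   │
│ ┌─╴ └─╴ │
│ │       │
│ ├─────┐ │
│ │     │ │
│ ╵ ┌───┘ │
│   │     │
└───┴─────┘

Using BFS/flood-fill to find all reachable cells from A:
Maze size: 4 × 5 = 20 total cells
All cells are reachable — the maze is fully connected.
Reachable cells: 20

Reachable region (· marks reachable cells):

┌─────┬───┐
│A · ·│· ·│
│ ┌─╴ └─╴ │
│·│· · · ·│
│ ├─────┐ │
│·│· · ·│·│
│ ╵ ┌───┘ │
│· ·│· · ·│
└───┴─────┘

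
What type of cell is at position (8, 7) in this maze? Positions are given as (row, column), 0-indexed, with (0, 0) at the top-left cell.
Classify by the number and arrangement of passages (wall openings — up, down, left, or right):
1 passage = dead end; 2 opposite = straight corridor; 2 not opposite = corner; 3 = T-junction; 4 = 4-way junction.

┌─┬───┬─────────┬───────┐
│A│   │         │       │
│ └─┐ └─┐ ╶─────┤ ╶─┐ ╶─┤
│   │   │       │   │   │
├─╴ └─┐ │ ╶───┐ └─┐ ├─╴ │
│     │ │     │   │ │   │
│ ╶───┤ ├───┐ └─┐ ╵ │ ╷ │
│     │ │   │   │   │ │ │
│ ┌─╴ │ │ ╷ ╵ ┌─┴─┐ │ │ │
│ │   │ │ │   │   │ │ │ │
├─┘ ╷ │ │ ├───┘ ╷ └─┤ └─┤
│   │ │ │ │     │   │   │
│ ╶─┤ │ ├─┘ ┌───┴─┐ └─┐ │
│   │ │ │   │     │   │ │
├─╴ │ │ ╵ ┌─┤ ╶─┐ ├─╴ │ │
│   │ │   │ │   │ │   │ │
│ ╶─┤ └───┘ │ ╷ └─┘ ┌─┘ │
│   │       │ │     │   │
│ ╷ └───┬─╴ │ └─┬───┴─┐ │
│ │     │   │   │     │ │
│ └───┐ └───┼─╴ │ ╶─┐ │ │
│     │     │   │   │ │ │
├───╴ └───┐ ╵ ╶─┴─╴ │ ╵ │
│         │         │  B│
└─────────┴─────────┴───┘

Checking cell at (8, 7):
Number of passages: 2
Cell type: corner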